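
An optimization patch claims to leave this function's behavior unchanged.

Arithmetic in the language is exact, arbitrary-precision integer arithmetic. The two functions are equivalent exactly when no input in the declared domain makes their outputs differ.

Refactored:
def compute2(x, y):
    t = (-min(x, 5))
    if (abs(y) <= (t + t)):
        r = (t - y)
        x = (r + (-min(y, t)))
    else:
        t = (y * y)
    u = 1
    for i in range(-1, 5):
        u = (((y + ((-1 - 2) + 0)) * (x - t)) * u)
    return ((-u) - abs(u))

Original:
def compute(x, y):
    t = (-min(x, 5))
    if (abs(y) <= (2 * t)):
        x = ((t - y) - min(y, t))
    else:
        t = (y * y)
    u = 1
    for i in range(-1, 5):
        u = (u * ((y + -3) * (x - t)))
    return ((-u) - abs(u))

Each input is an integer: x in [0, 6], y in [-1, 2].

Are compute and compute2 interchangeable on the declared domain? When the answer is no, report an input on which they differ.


Behavior is preserved: although local variable names differ, and constant usage differs, and statement counts differ, and arithmetic usage differs, the outputs never diverge.
As a probe, take x=2, y=-1: compute runs t becomes -2; next (abs(y) <= (2 * t)) evaluates to false; next t becomes 1; next u becomes 1; next at i=-1:; next u becomes -4; next at i=0:; next u becomes 16; next at i=1:; next u becomes -64; next at i=2:; next u becomes 256; next at i=3:; next u becomes -1024; next at i=4:; next u becomes 4096; next final value -8192; compute2 runs t becomes -2; next (abs(y) <= (t + t)) evaluates to false; next t becomes 1; next u becomes 1; next at i=-1:; next u becomes -4; next at i=0:; next u becomes 16; next at i=1:; next u becomes -64; next at i=2:; next u becomes 256; next at i=3:; next u becomes -1024; next at i=4:; next u becomes 4096; next final value -8192; both end at -8192.
Across all 28 domain points the two functions coincide.
verdict: equivalent


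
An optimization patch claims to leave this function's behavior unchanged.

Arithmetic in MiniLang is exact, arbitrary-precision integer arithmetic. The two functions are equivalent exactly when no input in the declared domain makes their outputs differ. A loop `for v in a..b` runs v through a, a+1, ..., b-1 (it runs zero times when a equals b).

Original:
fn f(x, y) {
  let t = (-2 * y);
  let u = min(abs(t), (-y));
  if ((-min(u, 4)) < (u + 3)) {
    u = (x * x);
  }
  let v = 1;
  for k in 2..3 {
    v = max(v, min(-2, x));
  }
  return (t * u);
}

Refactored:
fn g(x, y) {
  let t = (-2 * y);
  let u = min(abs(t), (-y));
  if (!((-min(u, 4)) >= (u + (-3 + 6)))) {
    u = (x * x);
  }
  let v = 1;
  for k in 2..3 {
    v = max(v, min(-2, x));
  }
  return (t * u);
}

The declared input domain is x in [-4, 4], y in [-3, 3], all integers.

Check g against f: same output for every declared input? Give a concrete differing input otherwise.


This is a faithful refactor — boolean connective usage differs; constant usage differs; comparison usage differs; arithmetic usage differs, but the computed results match everywhere.
One worked example (x=1, y=3) — f: t becomes -6; next u becomes -3; next ((-min(u, 4)) < (u + 3)) evaluates to false; next v becomes 1; next at k=2:; next v becomes 1; next final value 18; g: t becomes -6; next u becomes -3; next (!((-min(u, 4)) >= (u + (-3 + 6)))) evaluates to false; next v becomes 1; next at k=2:; next v becomes 1; next final value 18; agreement on 18.
An exhaustive pass over the 63 declared inputs shows identical outputs.
verdict: equivalent


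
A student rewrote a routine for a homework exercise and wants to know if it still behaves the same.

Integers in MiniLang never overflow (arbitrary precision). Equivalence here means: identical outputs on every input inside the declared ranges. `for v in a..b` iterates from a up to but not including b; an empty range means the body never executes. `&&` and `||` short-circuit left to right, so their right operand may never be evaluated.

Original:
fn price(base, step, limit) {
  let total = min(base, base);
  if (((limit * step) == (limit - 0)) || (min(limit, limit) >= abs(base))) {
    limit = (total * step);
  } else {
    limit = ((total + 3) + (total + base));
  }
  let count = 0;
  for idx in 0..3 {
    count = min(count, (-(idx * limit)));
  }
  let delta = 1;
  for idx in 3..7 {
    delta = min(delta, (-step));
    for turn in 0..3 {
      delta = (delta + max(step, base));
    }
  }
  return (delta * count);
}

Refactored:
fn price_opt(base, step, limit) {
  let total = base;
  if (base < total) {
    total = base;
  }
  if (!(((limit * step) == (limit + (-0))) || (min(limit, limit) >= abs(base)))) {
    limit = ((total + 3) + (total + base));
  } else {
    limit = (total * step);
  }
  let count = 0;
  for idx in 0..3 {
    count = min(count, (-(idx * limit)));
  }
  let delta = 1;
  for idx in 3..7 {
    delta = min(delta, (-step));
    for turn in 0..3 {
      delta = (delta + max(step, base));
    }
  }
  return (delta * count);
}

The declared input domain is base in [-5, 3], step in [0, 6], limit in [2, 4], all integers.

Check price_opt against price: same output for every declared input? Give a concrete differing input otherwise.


Although boolean connective usage differs, plus statement counts differ, plus min/max/abs usage differs, plus comparison usage differs, plus arithmetic usage differs, plus branching structure differs, 189/189 inputs agree.
verdict: equivalent


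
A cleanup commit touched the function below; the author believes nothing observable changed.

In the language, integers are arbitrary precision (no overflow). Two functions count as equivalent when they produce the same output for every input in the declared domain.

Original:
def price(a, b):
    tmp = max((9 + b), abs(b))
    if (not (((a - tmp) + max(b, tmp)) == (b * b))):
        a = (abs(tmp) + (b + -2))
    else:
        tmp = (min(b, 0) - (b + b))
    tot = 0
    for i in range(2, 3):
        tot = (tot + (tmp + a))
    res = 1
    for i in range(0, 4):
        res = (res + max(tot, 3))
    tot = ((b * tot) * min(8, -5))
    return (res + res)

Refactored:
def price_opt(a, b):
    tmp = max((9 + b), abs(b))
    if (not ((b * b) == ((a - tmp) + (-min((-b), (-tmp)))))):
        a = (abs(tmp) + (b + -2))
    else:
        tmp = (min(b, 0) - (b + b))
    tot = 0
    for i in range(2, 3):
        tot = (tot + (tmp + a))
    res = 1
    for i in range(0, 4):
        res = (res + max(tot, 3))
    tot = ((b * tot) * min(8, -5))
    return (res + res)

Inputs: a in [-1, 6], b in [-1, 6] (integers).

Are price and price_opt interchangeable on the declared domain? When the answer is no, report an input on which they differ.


Comparing the listings, the differences include: min/max/abs usage differs.
Tracing a=-1, b=6: price: tmp := 15 | (not (((a - tmp) + max(b, tmp)) == (b * b))): true | a := 19 | tot := 0 | iter i=2: | tot := 34 | res := 1 | iter i=0: | res := 35 | iter i=1: | res := 69 | iter i=2: | res := 103 | iter i=3: | res := 137 | tot := -1020 | result 274 | price_opt: tmp := 15 | (not ((b * b) == ((a - tmp) + (-min((-b), (-tmp)))))): true | a := 19 | tot := 0 | iter i=2: | tot := 34 | res := 1 | iter i=0: | res := 35 | iter i=1: | res := 69 | iter i=2: | res := 103 | iter i=3: | res := 137 | tot := -1020 | result 274 — matching result 274.
Across all 64 domain points the two functions coincide.
verdict: equivalent


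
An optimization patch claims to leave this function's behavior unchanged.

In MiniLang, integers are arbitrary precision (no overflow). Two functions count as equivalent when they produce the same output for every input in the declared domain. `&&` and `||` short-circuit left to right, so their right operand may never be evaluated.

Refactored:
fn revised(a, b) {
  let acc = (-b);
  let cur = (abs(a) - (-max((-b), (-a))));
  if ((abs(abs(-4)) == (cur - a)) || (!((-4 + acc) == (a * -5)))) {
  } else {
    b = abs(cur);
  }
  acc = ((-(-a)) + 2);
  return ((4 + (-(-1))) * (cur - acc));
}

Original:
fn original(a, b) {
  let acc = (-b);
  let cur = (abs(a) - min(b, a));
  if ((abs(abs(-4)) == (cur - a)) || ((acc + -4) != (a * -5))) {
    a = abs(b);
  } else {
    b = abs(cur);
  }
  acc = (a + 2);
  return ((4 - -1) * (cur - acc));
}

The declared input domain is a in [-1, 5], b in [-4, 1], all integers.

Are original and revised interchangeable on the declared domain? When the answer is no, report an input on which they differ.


Not equivalent: a=-1, b=-4 separates them (-5 vs 20).
original: acc := 4 | cur := 5 | ((abs(abs(-4)) == (cur - a)) || ((acc + -4) != (a * -5))): true | a := 4 | acc := 6 | result -5
revised: acc := 4 | cur := 5 | ((abs(abs(-4)) == (cur - a)) || (!((-4 + acc) == (a * -5)))): true | acc := 1 | result 20
verdict: not equivalent; witness: a=-1, b=-4


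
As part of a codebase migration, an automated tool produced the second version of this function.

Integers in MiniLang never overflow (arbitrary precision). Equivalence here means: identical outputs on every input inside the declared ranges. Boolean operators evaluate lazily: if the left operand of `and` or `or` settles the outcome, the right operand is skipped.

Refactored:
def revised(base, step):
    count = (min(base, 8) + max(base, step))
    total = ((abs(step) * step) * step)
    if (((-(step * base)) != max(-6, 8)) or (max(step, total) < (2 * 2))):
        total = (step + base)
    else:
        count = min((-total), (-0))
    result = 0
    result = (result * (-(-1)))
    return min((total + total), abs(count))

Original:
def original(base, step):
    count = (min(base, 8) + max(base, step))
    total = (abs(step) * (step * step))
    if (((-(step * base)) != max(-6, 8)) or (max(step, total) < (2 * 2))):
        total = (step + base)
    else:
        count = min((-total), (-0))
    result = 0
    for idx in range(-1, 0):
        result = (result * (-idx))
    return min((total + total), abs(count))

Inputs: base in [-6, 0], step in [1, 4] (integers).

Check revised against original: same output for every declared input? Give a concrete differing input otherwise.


Reading the diff, among the changes: constant usage differs; statement counts differ; loop structure differs; local variable names differ.
Spot check at base=-5, step=3 — original: count=-2, then total=27, then (((-(step * base)) != max(-6, 8)) or (max(step, total) < (2 * 2))) is true, then total=-2, then result=0, then (idx=-1), then result=0, then returns -4. revised: count=-2, then total=27, then (((-(step * base)) != max(-6, 8)) or (max(step, total) < (2 * 2))) is true, then total=-2, then result=0, then result=0, then returns -4. Both give -4.
Across all 28 domain points the two functions coincide.
verdict: equivalent


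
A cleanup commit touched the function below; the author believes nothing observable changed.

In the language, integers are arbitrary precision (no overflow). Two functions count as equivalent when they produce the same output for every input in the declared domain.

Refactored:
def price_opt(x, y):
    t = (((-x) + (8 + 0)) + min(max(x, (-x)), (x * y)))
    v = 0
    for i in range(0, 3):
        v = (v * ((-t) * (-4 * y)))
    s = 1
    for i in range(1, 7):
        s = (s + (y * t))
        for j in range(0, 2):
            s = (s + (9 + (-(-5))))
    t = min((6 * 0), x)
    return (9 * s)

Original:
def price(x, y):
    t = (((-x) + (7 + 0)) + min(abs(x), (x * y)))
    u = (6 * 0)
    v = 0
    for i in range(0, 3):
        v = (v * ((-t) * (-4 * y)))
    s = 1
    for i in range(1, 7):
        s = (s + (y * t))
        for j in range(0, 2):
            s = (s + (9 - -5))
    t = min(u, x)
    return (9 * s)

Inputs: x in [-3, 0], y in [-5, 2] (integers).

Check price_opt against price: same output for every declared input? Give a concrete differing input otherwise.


Consider the input x=-3, y=-5.
price: t := 13 | u := 0 | v := 0 | iter i=0: | v := 0 | iter i=1: | v := 0 | iter i=2: | v := 0 | s := 1 | iter i=1: | s := -64 | iter j=0: | s := -50 | iter j=1: | s := -36 | iter i=2: | s := -101 | iter j=0: | s := -87 | iter j=1: | s := -73 | iter i=3: | s := -138 | iter j=0: | s := -124 | iter j=1: | s := -110 | iter i=4: | s := -175 | iter j=0: | s := -161 | iter j=1: | s := -147 | iter i=5: | s := -212 | iter j=0: | s := -198 | iter j=1: | s := -184 | iter i=6: | s := -249 | iter j=0: | s := -235 | iter j=1: | s := -221 | t := -3 | result -1989
price_opt: t := 14 | v := 0 | iter i=0: | v := 0 | iter i=1: | v := 0 | iter i=2: | v := 0 | s := 1 | iter i=1: | s := -69 | iter j=0: | s := -55 | iter j=1: | s := -41 | iter i=2: | s := -111 | iter j=0: | s := -97 | iter j=1: | s := -83 | iter i=3: | s := -153 | iter j=0: | s := -139 | iter j=1: | s := -125 | iter i=4: | s := -195 | iter j=0: | s := -181 | iter j=1: | s := -167 | iter i=5: | s := -237 | iter j=0: | s := -223 | iter j=1: | s := -209 | iter i=6: | s := -279 | iter j=0: | s := -265 | iter j=1: | s := -251 | t := -3 | result -2259
-1989 vs -2259 — the two versions disagree here.
verdict: not equivalent; witness: x=-3, y=-5


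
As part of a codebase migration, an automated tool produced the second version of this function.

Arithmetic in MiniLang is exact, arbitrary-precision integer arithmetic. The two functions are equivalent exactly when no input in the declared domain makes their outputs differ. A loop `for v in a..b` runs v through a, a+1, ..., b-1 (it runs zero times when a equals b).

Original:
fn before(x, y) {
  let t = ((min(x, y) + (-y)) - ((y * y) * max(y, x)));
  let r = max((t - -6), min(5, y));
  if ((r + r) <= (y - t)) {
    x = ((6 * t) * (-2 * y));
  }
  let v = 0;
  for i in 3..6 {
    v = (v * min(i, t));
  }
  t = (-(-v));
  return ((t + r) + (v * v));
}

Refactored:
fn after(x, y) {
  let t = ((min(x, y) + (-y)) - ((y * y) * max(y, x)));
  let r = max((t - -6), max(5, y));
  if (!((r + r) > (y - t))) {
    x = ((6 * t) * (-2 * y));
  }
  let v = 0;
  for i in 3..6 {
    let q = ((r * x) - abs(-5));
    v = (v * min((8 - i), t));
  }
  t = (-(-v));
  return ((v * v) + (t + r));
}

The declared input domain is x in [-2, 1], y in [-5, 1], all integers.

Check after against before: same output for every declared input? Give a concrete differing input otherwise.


These are not equivalent — on x=-2, y=0 the outputs split (4 vs 5).
before: t=-2, then r=4, then ((r + r) <= (y - t)) is false, then v=0, then (i=3), then v=0, then (i=4), then v=0, then (i=5), then v=0, then t=0, then returns 4
after: t=-2, then r=5, then (!((r + r) > (y - t))) is false, then v=0, then (i=3), then q=-15, then v=0, then (i=4), then q=-15, then v=0, then (i=5), then q=-15, then v=0, then t=0, then returns 5
verdict: not equivalent; witness: x=-2, y=0


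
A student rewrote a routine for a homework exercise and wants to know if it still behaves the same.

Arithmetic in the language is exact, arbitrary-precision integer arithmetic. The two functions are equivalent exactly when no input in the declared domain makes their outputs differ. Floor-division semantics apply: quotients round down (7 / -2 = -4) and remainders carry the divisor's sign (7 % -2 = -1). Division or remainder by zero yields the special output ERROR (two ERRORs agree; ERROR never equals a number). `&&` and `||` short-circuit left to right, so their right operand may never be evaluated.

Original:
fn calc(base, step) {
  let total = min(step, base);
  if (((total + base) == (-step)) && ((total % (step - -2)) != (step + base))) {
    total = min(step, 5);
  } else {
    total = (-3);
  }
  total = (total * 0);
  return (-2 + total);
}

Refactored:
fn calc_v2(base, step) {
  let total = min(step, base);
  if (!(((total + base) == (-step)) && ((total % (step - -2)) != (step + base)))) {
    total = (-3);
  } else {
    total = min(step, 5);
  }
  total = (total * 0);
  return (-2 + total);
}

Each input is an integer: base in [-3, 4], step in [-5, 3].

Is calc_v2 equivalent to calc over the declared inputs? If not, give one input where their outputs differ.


Behavior is preserved: although boolean connective usage differs, the outputs never diverge.
Spot check at base=1, step=-2 — calc: total = -2; (((total + base) == (-step)) && ((total % (step - -2)) != (step + base))) -> false; total = -3; total = 0; return -2. calc_v2: total = -2; (!(((total + base) == (-step)) && ((total % (step - -2)) != (step + base)))) -> true; total = -3; total = 0; return -2. Both give -2.
An exhaustive pass over the 72 declared inputs shows identical outputs.
verdict: equivalent


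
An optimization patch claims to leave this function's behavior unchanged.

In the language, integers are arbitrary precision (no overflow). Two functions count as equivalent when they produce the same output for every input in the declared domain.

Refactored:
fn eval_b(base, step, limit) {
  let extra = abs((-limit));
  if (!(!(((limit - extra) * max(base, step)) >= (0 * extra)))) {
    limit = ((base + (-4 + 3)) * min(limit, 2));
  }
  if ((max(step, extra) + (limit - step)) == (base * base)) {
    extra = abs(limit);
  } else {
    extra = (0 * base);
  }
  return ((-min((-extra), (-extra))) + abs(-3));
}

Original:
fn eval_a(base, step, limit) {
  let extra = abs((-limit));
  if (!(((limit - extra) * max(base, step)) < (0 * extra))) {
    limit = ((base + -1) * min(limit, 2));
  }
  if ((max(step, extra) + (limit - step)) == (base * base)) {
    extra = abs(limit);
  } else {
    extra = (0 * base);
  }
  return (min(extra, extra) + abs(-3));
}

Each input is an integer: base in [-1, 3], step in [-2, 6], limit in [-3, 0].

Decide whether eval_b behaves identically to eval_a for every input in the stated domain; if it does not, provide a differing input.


There is a behavioral-looking edit here, yet the outcome never shifts on this domain.
As a probe, take base=0, step=3, limit=0: eval_a runs extra becomes 0; next (!(((limit - extra) * max(base, step)) < (0 * extra))) evaluates to true; next limit becomes 0; next ((max(step, extra) + (limit - step)) == (base * base)) evaluates to true; next extra becomes 0; next final value 3; eval_b runs extra becomes 0; next (!(!(((limit - extra) * max(base, step)) >= (0 * extra)))) evaluates to true; next limit becomes 0; next ((max(step, extra) + (limit - step)) == (base * base)) evaluates to true; next extra becomes 0; next final value 3; both end at 3.
Checked all 180 inputs in the declared domain: the outputs agree on every one.
verdict: equivalent


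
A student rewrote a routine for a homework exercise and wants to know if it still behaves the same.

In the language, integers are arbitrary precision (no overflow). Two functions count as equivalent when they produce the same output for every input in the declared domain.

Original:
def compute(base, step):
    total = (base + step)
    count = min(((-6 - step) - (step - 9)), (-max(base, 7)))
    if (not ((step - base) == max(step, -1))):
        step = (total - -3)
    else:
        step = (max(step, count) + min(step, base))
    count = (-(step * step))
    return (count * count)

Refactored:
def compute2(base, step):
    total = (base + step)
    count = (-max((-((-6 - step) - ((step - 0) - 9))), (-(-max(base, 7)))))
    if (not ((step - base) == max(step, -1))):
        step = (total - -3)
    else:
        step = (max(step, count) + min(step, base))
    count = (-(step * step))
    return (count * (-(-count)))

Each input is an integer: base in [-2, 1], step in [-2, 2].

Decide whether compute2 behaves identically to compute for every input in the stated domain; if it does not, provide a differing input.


Differences: arithmetic usage differs, constant usage differs, min/max/abs usage differs — yet all 20 inputs agree.
verdict: equivalent


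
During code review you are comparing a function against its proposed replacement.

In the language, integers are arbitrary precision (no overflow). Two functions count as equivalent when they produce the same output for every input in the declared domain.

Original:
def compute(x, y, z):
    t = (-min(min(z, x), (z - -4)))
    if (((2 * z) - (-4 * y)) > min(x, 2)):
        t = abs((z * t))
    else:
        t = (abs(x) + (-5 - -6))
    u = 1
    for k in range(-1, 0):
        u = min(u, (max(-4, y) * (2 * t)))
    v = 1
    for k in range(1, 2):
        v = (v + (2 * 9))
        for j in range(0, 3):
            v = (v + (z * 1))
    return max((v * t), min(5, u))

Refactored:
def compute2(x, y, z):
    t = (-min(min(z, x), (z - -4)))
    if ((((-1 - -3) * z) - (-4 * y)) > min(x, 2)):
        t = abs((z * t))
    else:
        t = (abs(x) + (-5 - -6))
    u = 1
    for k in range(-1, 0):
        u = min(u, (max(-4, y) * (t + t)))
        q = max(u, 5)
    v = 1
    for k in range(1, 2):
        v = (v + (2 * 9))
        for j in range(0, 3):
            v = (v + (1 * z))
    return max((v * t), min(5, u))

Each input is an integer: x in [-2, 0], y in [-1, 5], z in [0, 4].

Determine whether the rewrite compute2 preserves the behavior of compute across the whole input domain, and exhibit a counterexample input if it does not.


Side by side, the visible changes include: min/max/abs usage differs, plus local variable names differ, plus constant usage differs, plus statement counts differ, plus arithmetic usage differs.
Spot check at x=-1, y=0, z=0 — compute: t := 1 | (((2 * z) - (-4 * y)) > min(x, 2)): true | t := 0 | u := 1 | iter k=-1: | u := 0 | v := 1 | iter k=1: | v := 19 | iter j=0: | v := 19 | iter j=1: | v := 19 | iter j=2: | v := 19 | result 0. compute2: t := 1 | ((((-1 - -3) * z) - (-4 * y)) > min(x, 2)): true | t := 0 | u := 1 | iter k=-1: | u := 0 | q := 5 | v := 1 | iter k=1: | v := 19 | iter j=0: | v := 19 | iter j=1: | v := 19 | iter j=2: | v := 19 | result 0. Both give 0.
Sweeping the whole domain (105 inputs) finds no disagreement.
verdict: equivalent


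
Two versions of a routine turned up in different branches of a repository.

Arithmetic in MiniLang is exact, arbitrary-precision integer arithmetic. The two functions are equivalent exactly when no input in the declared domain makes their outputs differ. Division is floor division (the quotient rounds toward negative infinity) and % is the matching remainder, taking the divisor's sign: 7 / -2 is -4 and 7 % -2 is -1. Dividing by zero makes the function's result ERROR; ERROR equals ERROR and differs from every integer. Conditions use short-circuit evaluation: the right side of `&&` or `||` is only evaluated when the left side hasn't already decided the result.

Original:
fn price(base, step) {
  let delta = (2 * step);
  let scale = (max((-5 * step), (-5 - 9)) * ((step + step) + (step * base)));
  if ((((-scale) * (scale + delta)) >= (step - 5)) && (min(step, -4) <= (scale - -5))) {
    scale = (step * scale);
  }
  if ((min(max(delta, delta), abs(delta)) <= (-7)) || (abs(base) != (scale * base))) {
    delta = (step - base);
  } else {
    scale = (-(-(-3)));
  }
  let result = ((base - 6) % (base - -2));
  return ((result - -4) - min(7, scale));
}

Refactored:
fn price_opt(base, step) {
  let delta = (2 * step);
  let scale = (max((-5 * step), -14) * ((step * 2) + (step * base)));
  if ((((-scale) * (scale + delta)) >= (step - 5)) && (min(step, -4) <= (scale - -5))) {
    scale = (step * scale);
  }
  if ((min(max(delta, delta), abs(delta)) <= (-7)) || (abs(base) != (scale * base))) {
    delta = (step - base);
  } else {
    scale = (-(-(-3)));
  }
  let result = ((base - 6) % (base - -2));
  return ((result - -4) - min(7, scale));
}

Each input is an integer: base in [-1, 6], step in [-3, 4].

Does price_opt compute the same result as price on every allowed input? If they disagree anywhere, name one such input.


Equivalent — the differences include arithmetic usage differs, constant usage differs, yet no declared input distinguishes the two.
Tracing base=0, step=-1: price: delta = -2; scale = -10; ((((-scale) * (scale + delta)) >= (step - 5)) && (min(step, -4) <= (scale - -5))) -> false; ((min(max(delta, delta), abs(delta)) <= (-7)) || (abs(base) != (scale * base))) -> false; scale = -3; result = 0; return 7 | price_opt: delta = -2; scale = -10; ((((-scale) * (scale + delta)) >= (step - 5)) && (min(step, -4) <= (scale - -5))) -> false; ((min(max(delta, delta), abs(delta)) <= (-7)) || (abs(base) != (scale * base))) -> false; scale = -3; result = 0; return 7 — matching result 7.
Across all 64 domain points the two functions coincide.
verdict: equivalent


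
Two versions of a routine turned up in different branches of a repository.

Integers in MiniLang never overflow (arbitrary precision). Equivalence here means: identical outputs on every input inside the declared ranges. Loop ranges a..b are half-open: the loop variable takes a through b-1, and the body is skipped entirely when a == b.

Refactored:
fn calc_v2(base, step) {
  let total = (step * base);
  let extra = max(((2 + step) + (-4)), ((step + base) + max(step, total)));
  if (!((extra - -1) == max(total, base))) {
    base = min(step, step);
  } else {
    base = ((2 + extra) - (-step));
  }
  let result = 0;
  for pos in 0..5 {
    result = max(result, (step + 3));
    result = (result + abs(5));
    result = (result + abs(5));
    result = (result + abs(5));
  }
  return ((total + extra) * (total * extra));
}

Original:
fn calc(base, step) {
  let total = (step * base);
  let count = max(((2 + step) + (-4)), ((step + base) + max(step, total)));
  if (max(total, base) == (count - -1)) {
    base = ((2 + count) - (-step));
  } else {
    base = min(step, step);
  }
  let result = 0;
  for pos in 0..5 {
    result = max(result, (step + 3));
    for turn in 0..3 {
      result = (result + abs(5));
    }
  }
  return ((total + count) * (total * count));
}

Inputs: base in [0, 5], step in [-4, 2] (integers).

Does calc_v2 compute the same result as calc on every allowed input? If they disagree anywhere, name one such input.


The two are interchangeable: constant usage differs, statement counts differ, boolean connective usage differs, local variable names differ, loop structure differs, arithmetic usage differs, min/max/abs usage differs, and every declared input agrees.
One worked example (base=3, step=2) — calc: total=6, then count=11, then (max(total, base) == (count - -1)) is false, then base=2, then result=0, then (pos=0), then result=5, then (turn=0), then result=10, then (turn=1), then result=15, then (turn=2), then result=20, then (pos=1), then result=20, then (turn=0), then result=25, then (turn=1), then result=30, then (turn=2), then result=35, then (pos=2), then result=35, then (turn=0), then result=40, then (turn=1), then result=45, then (turn=2), then result=50, then (pos=3), then result=50, then (turn=0), then result=55, then (turn=1), then result=60, then (turn=2), then result=65, then (pos=4), then result=65, then (turn=0), then result=70, then (turn=1), then result=75, then (turn=2), then result=80, then returns 1122; calc_v2: total=6, then extra=11, then (!((extra - -1) == max(total, base))) is true, then base=2, then result=0, then (pos=0), then result=5, then result=10, then result=15, then result=20, then (pos=1), then result=20, then result=25, then result=30, then result=35, then (pos=2), then result=35, then result=40, then result=45, then result=50, then (pos=3), then result=50, then result=55, then result=60, then result=65, then (pos=4), then result=65, then result=70, then result=75, then result=80, then returns 1122; agreement on 1122.
Every one of the 42 inputs gives matching results.
verdict: equivalent


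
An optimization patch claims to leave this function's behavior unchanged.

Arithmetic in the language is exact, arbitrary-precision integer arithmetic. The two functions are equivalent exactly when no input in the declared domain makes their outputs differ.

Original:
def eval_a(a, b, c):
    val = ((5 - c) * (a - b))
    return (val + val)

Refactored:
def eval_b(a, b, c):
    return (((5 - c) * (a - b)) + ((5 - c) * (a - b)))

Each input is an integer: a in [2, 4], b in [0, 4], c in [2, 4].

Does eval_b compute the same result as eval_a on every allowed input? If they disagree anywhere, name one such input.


The two are interchangeable: statement counts differ; arithmetic usage differs; local variable names differ; constant usage differs, and every declared input agrees.
Tracing a=3, b=1, c=3: eval_a: val becomes 4; next final value 8 | eval_b: final value 8 — matching result 8.
Sweeping the whole domain (45 inputs) finds no disagreement.
verdict: equivalent


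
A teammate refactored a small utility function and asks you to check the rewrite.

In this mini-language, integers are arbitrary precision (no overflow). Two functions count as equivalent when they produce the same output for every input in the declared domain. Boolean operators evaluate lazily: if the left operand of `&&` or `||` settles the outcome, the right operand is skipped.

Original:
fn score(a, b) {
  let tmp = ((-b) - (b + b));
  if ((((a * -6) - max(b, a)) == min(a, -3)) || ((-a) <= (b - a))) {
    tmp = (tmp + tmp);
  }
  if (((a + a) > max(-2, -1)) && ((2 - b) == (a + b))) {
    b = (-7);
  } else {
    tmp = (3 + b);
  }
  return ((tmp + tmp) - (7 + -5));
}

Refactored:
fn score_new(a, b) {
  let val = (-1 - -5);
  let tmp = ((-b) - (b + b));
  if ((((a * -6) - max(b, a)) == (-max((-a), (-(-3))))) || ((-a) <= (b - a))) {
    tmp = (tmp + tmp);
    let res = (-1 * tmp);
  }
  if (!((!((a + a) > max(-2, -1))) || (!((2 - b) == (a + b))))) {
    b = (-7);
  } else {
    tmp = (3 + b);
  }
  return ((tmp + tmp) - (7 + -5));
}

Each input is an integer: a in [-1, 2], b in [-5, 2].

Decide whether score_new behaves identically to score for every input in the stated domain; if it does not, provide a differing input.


Behavior is preserved: although statement counts differ, min/max/abs usage differs, constant usage differs, boolean connective usage differs, arithmetic usage differs, local variable names differ, the outputs never diverge.
Spot check at a=1, b=-2 — score: tmp becomes 6; next ((((a * -6) - max(b, a)) == min(a, -3)) || ((-a) <= (b - a))) evaluates to false; next (((a + a) > max(-2, -1)) && ((2 - b) == (a + b))) evaluates to false; next tmp becomes 1; next final value 0. score_new: val becomes 4; next tmp becomes 6; next ((((a * -6) - max(b, a)) == (-max((-a), (-(-3))))) || ((-a) <= (b - a))) evaluates to false; next (!((!((a + a) > max(-2, -1))) || (!((2 - b) == (a + b))))) evaluates to false; next tmp becomes 1; next final value 0. Both give 0.
Across all 32 domain points the two functions coincide.
verdict: equivalent


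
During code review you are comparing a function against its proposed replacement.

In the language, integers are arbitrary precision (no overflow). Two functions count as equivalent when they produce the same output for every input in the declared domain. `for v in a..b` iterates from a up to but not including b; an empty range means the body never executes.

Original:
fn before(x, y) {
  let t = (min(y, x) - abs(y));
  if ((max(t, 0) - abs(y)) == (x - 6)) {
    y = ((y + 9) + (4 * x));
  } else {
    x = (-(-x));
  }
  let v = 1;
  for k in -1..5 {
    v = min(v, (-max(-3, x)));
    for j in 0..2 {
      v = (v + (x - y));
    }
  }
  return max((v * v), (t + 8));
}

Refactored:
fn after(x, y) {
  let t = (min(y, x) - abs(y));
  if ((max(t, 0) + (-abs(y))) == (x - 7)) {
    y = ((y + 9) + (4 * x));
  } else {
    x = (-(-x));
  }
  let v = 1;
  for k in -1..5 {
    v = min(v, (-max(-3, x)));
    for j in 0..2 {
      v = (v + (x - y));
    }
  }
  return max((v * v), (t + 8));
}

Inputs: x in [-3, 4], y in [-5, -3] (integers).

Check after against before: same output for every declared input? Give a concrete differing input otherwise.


Run the pair on x=1, y=-5.
before: t = -10; ((max(t, 0) - abs(y)) == (x - 6)) -> true; y = 8; v = 1; [k=-1]; v = -1; [j=0]; v = -8; [j=1]; v = -15; [k=0]; v = -15; [j=0]; v = -22; [j=1]; v = -29; [k=1]; v = -29; [j=0]; v = -36; [j=1]; v = -43; [k=2]; v = -43; [j=0]; v = -50; [j=1]; v = -57; [k=3]; v = -57; [j=0]; v = -64; [j=1]; v = -71; [k=4]; v = -71; [j=0]; v = -78; [j=1]; v = -85; return 7225
after: t = -10; ((max(t, 0) + (-abs(y))) == (x - 7)) -> false; x = 1; v = 1; [k=-1]; v = -1; [j=0]; v = 5; [j=1]; v = 11; [k=0]; v = -1; [j=0]; v = 5; [j=1]; v = 11; [k=1]; v = -1; [j=0]; v = 5; [j=1]; v = 11; [k=2]; v = -1; [j=0]; v = 5; [j=1]; v = 11; [k=3]; v = -1; [j=0]; v = 5; [j=1]; v = 11; [k=4]; v = -1; [j=0]; v = 5; [j=1]; v = 11; return 121
7225 != 121, so the rewrite changes behavior.
verdict: not equivalent; witness: x=1, y=-5


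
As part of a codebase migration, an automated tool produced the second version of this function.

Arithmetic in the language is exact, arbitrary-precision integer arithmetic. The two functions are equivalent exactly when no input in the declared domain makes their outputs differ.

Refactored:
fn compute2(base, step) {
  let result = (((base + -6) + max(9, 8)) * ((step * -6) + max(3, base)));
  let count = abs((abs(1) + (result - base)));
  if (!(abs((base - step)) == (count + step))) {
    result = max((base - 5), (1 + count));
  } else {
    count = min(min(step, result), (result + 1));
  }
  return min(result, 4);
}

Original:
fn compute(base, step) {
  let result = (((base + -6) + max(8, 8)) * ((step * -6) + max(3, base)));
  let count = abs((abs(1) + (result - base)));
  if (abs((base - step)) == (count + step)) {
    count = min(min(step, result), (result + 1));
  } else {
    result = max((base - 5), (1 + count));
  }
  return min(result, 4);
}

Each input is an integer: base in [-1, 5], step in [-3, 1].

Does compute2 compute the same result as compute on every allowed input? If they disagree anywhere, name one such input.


On input base=-1, step=1, compute returns -3 while compute2 returns 4.
verdict: not equivalent; witness: base=-1, step=1


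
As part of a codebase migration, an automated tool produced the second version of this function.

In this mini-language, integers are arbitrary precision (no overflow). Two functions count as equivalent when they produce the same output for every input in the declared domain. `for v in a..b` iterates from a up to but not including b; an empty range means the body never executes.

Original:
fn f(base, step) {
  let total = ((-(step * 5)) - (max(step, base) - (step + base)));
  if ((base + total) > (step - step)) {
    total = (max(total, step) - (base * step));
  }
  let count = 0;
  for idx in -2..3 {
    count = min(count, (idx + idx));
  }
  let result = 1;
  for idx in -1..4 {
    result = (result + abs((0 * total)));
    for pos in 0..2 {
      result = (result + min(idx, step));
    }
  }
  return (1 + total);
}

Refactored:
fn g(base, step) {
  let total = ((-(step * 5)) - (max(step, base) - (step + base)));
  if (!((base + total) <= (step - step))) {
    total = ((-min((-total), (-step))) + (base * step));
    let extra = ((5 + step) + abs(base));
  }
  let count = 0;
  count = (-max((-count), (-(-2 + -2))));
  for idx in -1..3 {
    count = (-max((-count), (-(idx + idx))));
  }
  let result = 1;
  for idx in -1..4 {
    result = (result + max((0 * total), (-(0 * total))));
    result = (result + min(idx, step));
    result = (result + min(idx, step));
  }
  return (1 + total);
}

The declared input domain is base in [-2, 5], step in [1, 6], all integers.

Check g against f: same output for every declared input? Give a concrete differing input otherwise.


On input base=5, step=1, f returns -3 while g returns 7.
verdict: not equivalent; witness: base=5, step=1


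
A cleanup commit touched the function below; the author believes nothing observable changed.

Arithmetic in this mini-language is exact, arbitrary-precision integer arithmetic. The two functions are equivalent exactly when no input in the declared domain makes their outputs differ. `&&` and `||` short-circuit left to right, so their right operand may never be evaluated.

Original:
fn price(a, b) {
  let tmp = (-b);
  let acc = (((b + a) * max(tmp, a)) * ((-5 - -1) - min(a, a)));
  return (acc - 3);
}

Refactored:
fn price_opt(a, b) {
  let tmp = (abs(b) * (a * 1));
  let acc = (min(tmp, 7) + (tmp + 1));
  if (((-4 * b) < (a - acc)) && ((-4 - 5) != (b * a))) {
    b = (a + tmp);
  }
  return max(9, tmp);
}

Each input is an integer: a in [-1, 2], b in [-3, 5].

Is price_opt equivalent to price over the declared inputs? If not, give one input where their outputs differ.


These are not equivalent — on a=-1, b=-3 the outputs split (33 vs 9).
price: tmp=3, then acc=36, then returns 33
price_opt: tmp=-3, then acc=-5, then (((-4 * b) < (a - acc)) && ((-4 - 5) != (b * a))) is false, then returns 9
verdict: not equivalent; witness: a=-1, b=-3


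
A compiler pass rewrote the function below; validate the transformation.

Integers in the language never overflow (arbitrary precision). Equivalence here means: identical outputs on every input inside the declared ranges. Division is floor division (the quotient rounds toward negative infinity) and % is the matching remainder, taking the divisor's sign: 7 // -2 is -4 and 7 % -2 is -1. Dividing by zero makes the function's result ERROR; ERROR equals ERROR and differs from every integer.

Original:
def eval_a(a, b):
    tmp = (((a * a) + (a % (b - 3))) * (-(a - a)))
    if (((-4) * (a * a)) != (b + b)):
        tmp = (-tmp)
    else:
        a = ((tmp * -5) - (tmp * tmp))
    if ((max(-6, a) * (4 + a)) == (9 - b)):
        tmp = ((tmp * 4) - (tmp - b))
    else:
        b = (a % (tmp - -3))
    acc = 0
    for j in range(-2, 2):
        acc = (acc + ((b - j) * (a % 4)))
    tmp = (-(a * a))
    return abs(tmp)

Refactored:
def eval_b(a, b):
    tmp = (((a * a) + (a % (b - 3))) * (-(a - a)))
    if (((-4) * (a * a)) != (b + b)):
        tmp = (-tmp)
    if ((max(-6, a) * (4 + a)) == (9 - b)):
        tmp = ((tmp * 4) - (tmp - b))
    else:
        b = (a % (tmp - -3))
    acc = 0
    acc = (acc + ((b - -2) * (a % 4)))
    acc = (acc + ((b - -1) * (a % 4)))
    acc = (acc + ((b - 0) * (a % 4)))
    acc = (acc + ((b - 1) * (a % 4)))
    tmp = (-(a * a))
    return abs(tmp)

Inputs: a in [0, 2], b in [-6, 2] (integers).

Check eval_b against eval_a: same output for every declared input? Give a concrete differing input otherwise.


On input a=1, b=-2, eval_a returns 0 while eval_b returns 1.
verdict: not equivalent; witness: a=1, b=-2


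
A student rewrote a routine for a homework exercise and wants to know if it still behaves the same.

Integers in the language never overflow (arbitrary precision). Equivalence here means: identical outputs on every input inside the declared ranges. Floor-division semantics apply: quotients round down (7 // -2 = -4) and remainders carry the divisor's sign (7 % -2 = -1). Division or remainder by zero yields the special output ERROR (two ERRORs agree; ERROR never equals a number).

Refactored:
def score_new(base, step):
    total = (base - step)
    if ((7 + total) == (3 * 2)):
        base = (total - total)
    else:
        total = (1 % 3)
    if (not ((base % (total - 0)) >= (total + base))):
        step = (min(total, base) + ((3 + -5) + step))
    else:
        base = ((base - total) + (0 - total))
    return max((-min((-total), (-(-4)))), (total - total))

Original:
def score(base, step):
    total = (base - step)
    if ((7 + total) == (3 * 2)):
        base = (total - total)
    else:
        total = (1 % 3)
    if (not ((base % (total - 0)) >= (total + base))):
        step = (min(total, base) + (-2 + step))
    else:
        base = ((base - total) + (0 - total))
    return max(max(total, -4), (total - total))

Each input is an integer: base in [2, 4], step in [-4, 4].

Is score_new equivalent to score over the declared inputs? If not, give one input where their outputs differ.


Reading the diff, among the changes: arithmetic usage differs; constant usage differs; min/max/abs usage differs.
Spot check at base=3, step=1 — score: total = 2; ((7 + total) == (3 * 2)) -> false; total = 1; (not ((base % (total - 0)) >= (total + base))) -> true; step = 0; return 1. score_new: total = 2; ((7 + total) == (3 * 2)) -> false; total = 1; (not ((base % (total - 0)) >= (total + base))) -> true; step = 0; return 1. Both give 1.
Across all 27 domain points the two functions coincide.
verdict: equivalent


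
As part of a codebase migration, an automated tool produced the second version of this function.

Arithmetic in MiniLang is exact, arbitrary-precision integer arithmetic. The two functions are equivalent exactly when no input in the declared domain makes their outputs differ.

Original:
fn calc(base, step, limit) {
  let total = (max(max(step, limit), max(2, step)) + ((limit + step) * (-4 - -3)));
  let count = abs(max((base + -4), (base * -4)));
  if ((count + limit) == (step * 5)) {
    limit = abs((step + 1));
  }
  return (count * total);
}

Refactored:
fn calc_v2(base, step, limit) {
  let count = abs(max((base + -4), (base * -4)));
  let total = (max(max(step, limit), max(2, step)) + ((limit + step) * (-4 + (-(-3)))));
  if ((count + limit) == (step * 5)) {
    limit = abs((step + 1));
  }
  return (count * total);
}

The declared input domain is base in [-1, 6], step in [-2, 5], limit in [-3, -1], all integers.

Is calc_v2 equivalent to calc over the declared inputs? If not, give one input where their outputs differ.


Side by side, the visible changes include: arithmetic usage differs.
Spot check at base=-1, step=-1, limit=-3 — calc: total := 6 | count := 4 | ((count + limit) == (step * 5)): false | result 24. calc_v2: count := 4 | total := 6 | ((count + limit) == (step * 5)): false | result 24. Both give 24.
Every one of the 192 inputs gives matching results.
verdict: equivalent
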